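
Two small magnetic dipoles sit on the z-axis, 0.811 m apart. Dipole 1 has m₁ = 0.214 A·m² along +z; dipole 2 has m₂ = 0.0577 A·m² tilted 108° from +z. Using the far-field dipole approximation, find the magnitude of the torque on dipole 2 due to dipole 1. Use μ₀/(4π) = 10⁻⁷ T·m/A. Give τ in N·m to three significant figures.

τ ≈ 4.40×10⁻⁹ N·m

Dipole B is on the axis of dipole A, so B₁ there is axial: B₁ = (μ₀/4π)·2m₁/r³ along +z.
B₁ = 2(10⁻⁷)(0.214)/(0.811)³ = 8.024×10⁻⁸ T.
τ = m₂ B₁ sinθ.
τ = (0.0577)(8.024×10⁻⁸)·sin108° = 4.403×10⁻⁹ N·m.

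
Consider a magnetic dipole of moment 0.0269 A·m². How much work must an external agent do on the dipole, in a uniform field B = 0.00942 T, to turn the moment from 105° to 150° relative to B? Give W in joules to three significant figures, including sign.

W_ext = ΔU = −mB cosθ₂ + mB cosθ₁ = mB(cosθ₁ − cosθ₂).
W = (0.0269)(0.00942)·(cos105° − cos150°) = (2.534×10⁻⁴)·(+0.6072) = 1.539×10⁻⁴ J.

W ≈ 1.54×10⁻⁴ J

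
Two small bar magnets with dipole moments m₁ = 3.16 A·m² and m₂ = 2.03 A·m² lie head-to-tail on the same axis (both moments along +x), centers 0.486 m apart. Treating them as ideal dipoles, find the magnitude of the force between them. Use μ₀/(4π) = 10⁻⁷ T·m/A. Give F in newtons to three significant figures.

F ≈ 6.90×10⁻⁵ N

On-axis B of dipole 1: B = (μ₀/4π)·2m₁/r³. Force on dipole 2: F = m₂·dB/dr.
dB/dr = −(μ₀/4π)·6m₁/r⁴, so |F| = (μ₀/4π)·6m₁m₂/r⁴.
F = 6(10⁻⁷)(3.16)(2.03)/(0.486)⁴ = 6.899×10⁻⁵ N.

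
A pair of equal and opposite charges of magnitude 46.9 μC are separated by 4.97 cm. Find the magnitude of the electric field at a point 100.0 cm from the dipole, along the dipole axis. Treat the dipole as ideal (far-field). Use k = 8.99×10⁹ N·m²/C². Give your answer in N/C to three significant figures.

E ≈ 4.19×10⁴ N/C

Dipole moment p = qd = (4.69×10⁻⁵ C)(0.0497 m) = 2.331×10⁻⁶ C·m.
On the dipole axis E = 2kp/r³.
E = 2·(8.99×10⁹)(2.331×10⁻⁶) / (1.00)³ = 4.191×10⁴ N/C.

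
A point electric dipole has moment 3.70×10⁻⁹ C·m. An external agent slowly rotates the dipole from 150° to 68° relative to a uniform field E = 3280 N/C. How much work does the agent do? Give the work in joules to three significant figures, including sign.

W ≈ -1.51×10⁻⁵ J

W_ext = ΔU = U(θ₂) − U(θ₁) = −pE cosθ₂ − (−pE cosθ₁) = pE(cosθ₁ − cosθ₂).
W = (3.70×10⁻⁹)(3280)·(cos150° − cos68°) = (1.214×10⁻⁵)·(-1.2406) = -1.506×10⁻⁵ J.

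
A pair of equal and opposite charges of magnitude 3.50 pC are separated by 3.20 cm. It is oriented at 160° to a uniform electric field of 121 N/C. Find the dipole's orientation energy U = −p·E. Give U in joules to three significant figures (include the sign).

U ≈ 1.27×10⁻¹¹ J

Dipole moment p = qd = (3.50×10⁻¹² C)(0.0320 m) = 1.12×10⁻¹³ C·m.
U = −p·E = −pE cosθ.
U = −(1.12×10⁻¹³)(121)·cos160° = 1.273×10⁻¹¹ J.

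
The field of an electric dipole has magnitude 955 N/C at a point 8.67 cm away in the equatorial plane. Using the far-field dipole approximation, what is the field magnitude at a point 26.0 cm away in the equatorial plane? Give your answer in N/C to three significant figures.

Dipole fields scale as 1/r³ in the far field; the geometry is the same at both points.
E₂ = E₁ · (r₁/r₂)³ = 955 · (8.67/26.0)³.
(r₁/r₂)³ = (0.3335)³ = 0.03708.
E₂ ≈ 35.41 N/C.

E ≈ 35.4 N/C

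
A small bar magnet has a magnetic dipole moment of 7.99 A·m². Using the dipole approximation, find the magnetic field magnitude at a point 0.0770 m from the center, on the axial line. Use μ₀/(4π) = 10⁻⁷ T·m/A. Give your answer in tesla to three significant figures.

On axis B = (μ₀/4π)·2m/r³.
B = 2·(10⁻⁷)·(7.99) / (0.0770)³ = 0.003500 T.

B ≈ 0.00350 T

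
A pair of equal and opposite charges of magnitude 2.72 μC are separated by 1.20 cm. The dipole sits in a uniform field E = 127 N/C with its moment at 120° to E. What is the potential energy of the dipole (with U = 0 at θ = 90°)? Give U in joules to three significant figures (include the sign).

Dipole moment p = qd = (2.72×10⁻⁶ C)(0.0120 m) = 3.264×10⁻⁸ C·m.
U = −p·E = −pE cosθ.
U = −(3.264×10⁻⁸)(127)·cos120° = 2.073×10⁻⁶ J.

U ≈ 2.07×10⁻⁶ J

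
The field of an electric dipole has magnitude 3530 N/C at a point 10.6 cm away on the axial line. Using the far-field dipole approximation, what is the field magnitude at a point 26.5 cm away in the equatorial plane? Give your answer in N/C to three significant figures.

E ≈ 113 N/C

Dipole fields scale as 1/r³ in the far field.
The axial field is twice the equatorial field at the same r, so the geometry factor is 1/2.
E₂ = E₁ · (1/2) · (r₁/r₂)³ = 3530 · 0.5 · (10.6/26.5)³.
(r₁/r₂)³ = (0.4)³ = 0.064.
E₂ ≈ 113.0 N/C.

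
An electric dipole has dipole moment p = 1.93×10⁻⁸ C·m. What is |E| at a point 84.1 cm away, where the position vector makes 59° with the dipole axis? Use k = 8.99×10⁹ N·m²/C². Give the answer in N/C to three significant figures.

At angle θ the dipole field magnitude is E = (kp/r³)·√(1 + 3cos²θ).
kp/r³ = (8.99×10⁹)(1.93×10⁻⁸) / (0.841)³ = 291.7 N/C.
√(1 + 3cos²59°) = √(1 + 3·0.2653) = √1.7958 ≈ 1.3401.
E ≈ 291.7 × 1.340 = 390.9 N/C.

E ≈ 391 N/C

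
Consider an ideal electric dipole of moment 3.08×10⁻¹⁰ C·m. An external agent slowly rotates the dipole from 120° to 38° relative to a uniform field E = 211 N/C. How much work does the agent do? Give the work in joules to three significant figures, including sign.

W_ext = ΔU = U(θ₂) − U(θ₁) = −pE cosθ₂ − (−pE cosθ₁) = pE(cosθ₁ − cosθ₂).
W = (3.08×10⁻¹⁰)(211)·(cos120° − cos38°) = (6.499×10⁻⁸)·(-1.2880) = -8.371×10⁻⁸ J.

W ≈ -8.37×10⁻⁸ J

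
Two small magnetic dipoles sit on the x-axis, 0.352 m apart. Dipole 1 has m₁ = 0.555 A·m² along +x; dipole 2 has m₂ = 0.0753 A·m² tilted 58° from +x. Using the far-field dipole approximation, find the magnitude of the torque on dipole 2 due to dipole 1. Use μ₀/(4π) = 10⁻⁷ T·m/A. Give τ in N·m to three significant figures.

Dipole B is on the axis of dipole A, so B₁ there is axial: B₁ = (μ₀/4π)·2m₁/r³ along +x.
B₁ = 2(10⁻⁷)(0.555)/(0.352)³ = 2.545×10⁻⁶ T.
τ = m₂ B₁ sinθ.
τ = (0.0753)(2.545×10⁻⁶)·sin58° = 1.625×10⁻⁷ N·m.

τ ≈ 1.63×10⁻⁷ N·m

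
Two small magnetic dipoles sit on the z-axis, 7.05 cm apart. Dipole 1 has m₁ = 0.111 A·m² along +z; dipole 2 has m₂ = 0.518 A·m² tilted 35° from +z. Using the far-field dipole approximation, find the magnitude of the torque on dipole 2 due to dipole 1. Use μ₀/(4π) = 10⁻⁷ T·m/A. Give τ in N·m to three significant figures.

τ ≈ 1.88×10⁻⁵ N·m

Dipole B is on the axis of dipole A, so B₁ there is axial: B₁ = (μ₀/4π)·2m₁/r³ along +z.
B₁ = 2(10⁻⁷)(0.111)/(0.0705)³ = 6.336×10⁻⁵ T.
τ = m₂ B₁ sinθ.
τ = (0.518)(6.336×10⁻⁵)·sin35° = 1.882×10⁻⁵ N·m.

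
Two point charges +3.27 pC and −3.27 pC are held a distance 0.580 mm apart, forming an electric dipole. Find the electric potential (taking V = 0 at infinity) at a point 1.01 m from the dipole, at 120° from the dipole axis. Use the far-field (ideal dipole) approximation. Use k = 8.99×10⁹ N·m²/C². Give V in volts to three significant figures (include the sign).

V ≈ -8.36×10⁻⁶ V

Dipole moment p = qd = (3.27×10⁻¹² C)(5.80×10⁻⁴ m) = 1.897×10⁻¹⁵ C·m.
The dipole potential is V = kp cosθ / r².
V = (8.99×10⁹)(1.897×10⁻¹⁵)·cos120° / (1.01)² = -8.359×10⁻⁶ V.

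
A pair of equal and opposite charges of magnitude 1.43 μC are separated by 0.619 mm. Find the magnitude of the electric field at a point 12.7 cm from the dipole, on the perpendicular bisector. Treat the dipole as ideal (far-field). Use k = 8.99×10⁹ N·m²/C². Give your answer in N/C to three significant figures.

E ≈ 3880 N/C

Dipole moment p = qd = (1.43×10⁻⁶ C)(6.19×10⁻⁴ m) = 8.852×10⁻¹⁰ C·m.
On the perpendicular bisector E = kp/r³ (half the axial value at the same distance).
E = (8.99×10⁹)(8.852×10⁻¹⁰) / (0.127)³ = 3885 N/C.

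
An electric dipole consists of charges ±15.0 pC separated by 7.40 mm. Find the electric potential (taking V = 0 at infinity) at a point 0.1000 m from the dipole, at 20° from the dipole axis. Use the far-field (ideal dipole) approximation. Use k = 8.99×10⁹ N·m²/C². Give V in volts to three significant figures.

V ≈ 0.0938 V

Dipole moment p = qd = (1.50×10⁻¹¹ C)(0.00740 m) = 1.11×10⁻¹³ C·m.
The dipole potential is V = kp cosθ / r².
V = (8.99×10⁹)(1.11×10⁻¹³)·cos20° / (0.100)² = 0.09377 V.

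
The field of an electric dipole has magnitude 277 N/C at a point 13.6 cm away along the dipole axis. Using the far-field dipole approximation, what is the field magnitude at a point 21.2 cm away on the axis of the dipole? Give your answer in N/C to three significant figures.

E ≈ 73.1 N/C

Dipole fields scale as 1/r³ in the far field; the geometry is the same at both points.
E₂ = E₁ · (r₁/r₂)³ = 277 · (13.6/21.2)³.
(r₁/r₂)³ = (0.6415)³ = 0.264.
E₂ ≈ 73.13 N/C.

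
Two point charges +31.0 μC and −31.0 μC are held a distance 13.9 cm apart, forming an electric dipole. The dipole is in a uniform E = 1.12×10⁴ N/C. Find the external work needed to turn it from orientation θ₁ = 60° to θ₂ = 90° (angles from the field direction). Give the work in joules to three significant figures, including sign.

Dipole moment p = qd = (3.10×10⁻⁵ C)(0.139 m) = 4.309×10⁻⁶ C·m.
W_ext = ΔU = U(θ₂) − U(θ₁) = −pE cosθ₂ − (−pE cosθ₁) = pE(cosθ₁ − cosθ₂).
W = (4.309×10⁻⁶)(1.12×10⁴)·(cos60° − cos90°) = (0.04826)·(+0.5000) = 0.02413 J.

W ≈ 0.0241 J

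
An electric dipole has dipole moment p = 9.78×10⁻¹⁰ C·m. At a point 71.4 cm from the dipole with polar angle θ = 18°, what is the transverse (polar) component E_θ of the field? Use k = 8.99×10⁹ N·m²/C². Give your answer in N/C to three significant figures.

E_θ ≈ 7.46 N/C

For a dipole, E_θ = (kp sinθ)/r³.
kp/r³ = (8.99×10⁹)(9.78×10⁻¹⁰)/(0.714)³ = 24.15 N/C.
E_θ = 24.15·sin18° = 7.464 N/C.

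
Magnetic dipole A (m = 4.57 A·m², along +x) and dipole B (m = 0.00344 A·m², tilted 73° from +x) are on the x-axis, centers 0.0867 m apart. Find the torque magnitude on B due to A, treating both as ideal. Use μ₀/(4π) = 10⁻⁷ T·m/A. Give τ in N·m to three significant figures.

τ ≈ 4.61×10⁻⁶ N·m

Dipole B is on the axis of dipole A, so B₁ there is axial: B₁ = (μ₀/4π)·2m₁/r³ along +x.
B₁ = 2(10⁻⁷)(4.57)/(0.0867)³ = 0.001402 T.
τ = m₂ B₁ sinθ.
τ = (0.00344)(0.001402)·sin73° = 4.614×10⁻⁶ N·m.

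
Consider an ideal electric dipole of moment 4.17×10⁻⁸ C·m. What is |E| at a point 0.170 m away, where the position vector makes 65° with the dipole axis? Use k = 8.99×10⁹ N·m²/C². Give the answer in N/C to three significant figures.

At angle θ the dipole field magnitude is E = (kp/r³)·√(1 + 3cos²θ).
kp/r³ = (8.99×10⁹)(4.17×10⁻⁸) / (0.170)³ = 7.630×10⁴ N/C.
√(1 + 3cos²65°) = √(1 + 3·0.1786) = √1.5358 ≈ 1.2393.
E ≈ 7.630×10⁴ × 1.239 = 9.456×10⁴ N/C.

E ≈ 9.46×10⁴ N/C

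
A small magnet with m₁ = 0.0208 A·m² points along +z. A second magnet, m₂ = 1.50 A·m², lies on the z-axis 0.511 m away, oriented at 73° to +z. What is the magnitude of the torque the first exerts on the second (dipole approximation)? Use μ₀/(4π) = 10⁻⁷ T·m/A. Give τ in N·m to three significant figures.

τ ≈ 4.47×10⁻⁸ N·m

Dipole B is on the axis of dipole A, so B₁ there is axial: B₁ = (μ₀/4π)·2m₁/r³ along +z.
B₁ = 2(10⁻⁷)(0.0208)/(0.511)³ = 3.118×10⁻⁸ T.
τ = m₂ B₁ sinθ.
τ = (1.50)(3.118×10⁻⁸)·sin73° = 4.472×10⁻⁸ N·m.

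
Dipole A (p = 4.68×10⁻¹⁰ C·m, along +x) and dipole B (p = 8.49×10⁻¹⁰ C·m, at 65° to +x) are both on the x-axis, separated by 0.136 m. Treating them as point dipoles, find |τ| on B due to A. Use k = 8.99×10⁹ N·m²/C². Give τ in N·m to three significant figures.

τ ≈ 2.57×10⁻⁶ N·m

The second dipole sits on the axis of the first, so the field there is axial: E₁ = 2kp₁/r³ along +x.
E₁ = 2(8.99×10⁹)(4.68×10⁻¹⁰)/(0.136)³ = 3345 N/C.
Torque on the second dipole: τ = p₂ E₁ sinθ.
τ = (8.49×10⁻¹⁰)(3345)·sin65° = 2.574×10⁻⁶ N·m.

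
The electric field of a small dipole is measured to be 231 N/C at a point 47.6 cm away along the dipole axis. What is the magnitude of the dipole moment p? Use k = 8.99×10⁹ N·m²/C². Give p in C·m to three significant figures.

On axis E = 2kp/r³, so p = Er³/(2k).
p = (231)·(0.476)³ / (2·8.99×10⁹) = 1.386×10⁻⁹ C·m.

p ≈ 1.39×10⁻⁹ C·m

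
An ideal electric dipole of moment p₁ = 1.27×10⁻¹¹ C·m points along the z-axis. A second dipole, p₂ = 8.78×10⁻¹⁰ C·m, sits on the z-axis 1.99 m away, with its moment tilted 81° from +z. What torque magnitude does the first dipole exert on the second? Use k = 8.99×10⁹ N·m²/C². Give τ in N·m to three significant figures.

τ ≈ 2.51×10⁻¹¹ N·m

The second dipole sits on the axis of the first, so the field there is axial: E₁ = 2kp₁/r³ along +z.
E₁ = 2(8.99×10⁹)(1.27×10⁻¹¹)/(1.99)³ = 0.02898 N/C.
Torque on the second dipole: τ = p₂ E₁ sinθ.
τ = (8.78×10⁻¹⁰)(0.02898)·sin81° = 2.513×10⁻¹¹ N·m.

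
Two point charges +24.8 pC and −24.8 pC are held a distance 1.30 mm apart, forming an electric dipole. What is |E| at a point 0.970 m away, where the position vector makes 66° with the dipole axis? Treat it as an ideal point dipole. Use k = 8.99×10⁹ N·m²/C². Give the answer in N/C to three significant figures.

Dipole moment p = qd = (2.48×10⁻¹¹ C)(0.00130 m) = 3.224×10⁻¹⁴ C·m.
At angle θ the dipole field magnitude is E = (kp/r³)·√(1 + 3cos²θ).
kp/r³ = (8.99×10⁹)(3.224×10⁻¹⁴) / (0.970)³ = 3.176×10⁻⁴ N/C.
√(1 + 3cos²66°) = √(1 + 3·0.1654) = √1.4963 ≈ 1.2232.
E ≈ 3.176×10⁻⁴ × 1.223 = 3.885×10⁻⁴ N/C.

E ≈ 3.88×10⁻⁴ N/C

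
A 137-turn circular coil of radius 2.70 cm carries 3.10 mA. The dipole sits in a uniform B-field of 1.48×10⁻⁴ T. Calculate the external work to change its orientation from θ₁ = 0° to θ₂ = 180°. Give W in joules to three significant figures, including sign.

m = NIA = NIπa² = 137·(0.00310)·π·(0.0270)² = 9.727×10⁻⁴ A·m².
W_ext = ΔU = −mB cosθ₂ + mB cosθ₁ = mB(cosθ₁ − cosθ₂).
W = (9.727×10⁻⁴)(1.48×10⁻⁴)·(cos0° − cos180°) = (1.440×10⁻⁷)·(+2.0000) = 2.879×10⁻⁷ J.

W ≈ 2.88×10⁻⁷ J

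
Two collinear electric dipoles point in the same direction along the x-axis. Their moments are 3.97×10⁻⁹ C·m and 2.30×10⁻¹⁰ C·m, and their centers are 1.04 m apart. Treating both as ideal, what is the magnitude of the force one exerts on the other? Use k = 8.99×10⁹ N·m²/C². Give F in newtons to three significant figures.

On-axis field of dipole 1 at distance r: E = 2kp₁/r³. Force on dipole 2 is F = p₂·dE/dr (gradient along axis).
dE/dr = −6kp₁/r⁴, so |F| = 6kp₁p₂/r⁴ (attractive for aligned moments).
F = 6(8.99×10⁹)(3.97×10⁻⁹)(2.30×10⁻¹⁰)/(1.04)⁴ = 4.210×10⁻⁸ N.

F ≈ 4.21×10⁻⁸ N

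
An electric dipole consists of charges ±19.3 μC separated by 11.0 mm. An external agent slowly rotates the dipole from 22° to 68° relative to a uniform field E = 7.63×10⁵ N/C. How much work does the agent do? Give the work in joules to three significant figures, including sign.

Dipole moment p = qd = (1.93×10⁻⁵ C)(0.0110 m) = 2.123×10⁻⁷ C·m.
W_ext = ΔU = U(θ₂) − U(θ₁) = −pE cosθ₂ − (−pE cosθ₁) = pE(cosθ₁ − cosθ₂).
W = (2.123×10⁻⁷)(7.63×10⁵)·(cos22° − cos68°) = (0.1620)·(+0.5526) = 0.08951 J.

W ≈ 0.0895 J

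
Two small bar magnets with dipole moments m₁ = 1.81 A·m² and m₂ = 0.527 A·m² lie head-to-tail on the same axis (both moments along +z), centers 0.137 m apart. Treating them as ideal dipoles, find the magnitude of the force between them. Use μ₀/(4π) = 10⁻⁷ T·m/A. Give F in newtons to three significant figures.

On-axis B of dipole 1: B = (μ₀/4π)·2m₁/r³. Force on dipole 2: F = m₂·dB/dr.
dB/dr = −(μ₀/4π)·6m₁/r⁴, so |F| = (μ₀/4π)·6m₁m₂/r⁴.
F = 6(10⁻⁷)(1.81)(0.527)/(0.137)⁴ = 0.001625 N.

F ≈ 0.00162 N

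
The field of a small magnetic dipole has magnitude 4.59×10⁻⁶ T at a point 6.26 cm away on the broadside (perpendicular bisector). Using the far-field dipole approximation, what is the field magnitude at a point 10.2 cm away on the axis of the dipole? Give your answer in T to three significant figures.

Dipole fields scale as 1/r³ in the far field.
The axial field is twice the equatorial field at the same r, so the geometry factor is 2/1.
B₂ = B₁ · (2/1) · (r₁/r₂)³ = 4.59×10⁻⁶ · 2 · (6.26/10.2)³.
(r₁/r₂)³ = (0.6137)³ = 0.2312.
B₂ ≈ 2.122×10⁻⁶ T.

B ≈ 2.12×10⁻⁶ T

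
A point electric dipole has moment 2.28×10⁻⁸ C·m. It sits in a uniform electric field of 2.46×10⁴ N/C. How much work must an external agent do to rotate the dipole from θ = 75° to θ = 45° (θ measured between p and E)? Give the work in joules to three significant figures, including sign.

W ≈ -2.51×10⁻⁴ J

W_ext = ΔU = U(θ₂) − U(θ₁) = −pE cosθ₂ − (−pE cosθ₁) = pE(cosθ₁ − cosθ₂).
W = (2.28×10⁻⁸)(2.46×10⁴)·(cos75° − cos45°) = (5.609×10⁻⁴)·(-0.4483) = -2.514×10⁻⁴ J.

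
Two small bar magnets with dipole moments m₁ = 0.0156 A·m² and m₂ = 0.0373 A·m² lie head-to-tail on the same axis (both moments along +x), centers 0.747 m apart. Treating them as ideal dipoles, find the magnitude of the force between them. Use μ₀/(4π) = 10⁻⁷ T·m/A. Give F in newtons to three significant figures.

On-axis B of dipole 1: B = (μ₀/4π)·2m₁/r³. Force on dipole 2: F = m₂·dB/dr.
dB/dr = −(μ₀/4π)·6m₁/r⁴, so |F| = (μ₀/4π)·6m₁m₂/r⁴.
F = 6(10⁻⁷)(0.0156)(0.0373)/(0.747)⁴ = 1.121×10⁻⁹ N.

F ≈ 1.12×10⁻⁹ N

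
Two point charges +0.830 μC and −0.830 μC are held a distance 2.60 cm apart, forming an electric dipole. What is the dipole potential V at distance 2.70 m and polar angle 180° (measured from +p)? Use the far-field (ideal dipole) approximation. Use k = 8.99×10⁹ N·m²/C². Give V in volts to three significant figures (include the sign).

V ≈ -26.6 V

Dipole moment p = qd = (8.30×10⁻⁷ C)(0.0260 m) = 2.158×10⁻⁸ C·m.
The dipole potential is V = kp cosθ / r².
V = (8.99×10⁹)(2.158×10⁻⁸)·cos180° / (2.70)² = -26.61 V.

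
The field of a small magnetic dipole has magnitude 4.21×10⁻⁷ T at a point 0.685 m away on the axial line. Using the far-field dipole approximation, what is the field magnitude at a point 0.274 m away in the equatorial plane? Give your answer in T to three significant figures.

B ≈ 3.29×10⁻⁶ T

Dipole fields scale as 1/r³ in the far field.
The axial field is twice the equatorial field at the same r, so the geometry factor is 1/2.
B₂ = B₁ · (1/2) · (r₁/r₂)³ = 4.21×10⁻⁷ · 0.5 · (0.685/0.274)³.
(r₁/r₂)³ = (2.5)³ = 15.62.
B₂ ≈ 3.289×10⁻⁶ T.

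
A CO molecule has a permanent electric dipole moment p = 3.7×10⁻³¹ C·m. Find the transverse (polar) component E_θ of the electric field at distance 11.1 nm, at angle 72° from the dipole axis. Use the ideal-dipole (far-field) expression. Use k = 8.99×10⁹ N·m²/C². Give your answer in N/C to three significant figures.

E_θ ≈ 2310 N/C

For a dipole, E_θ = (kp sinθ)/r³.
kp/r³ = (8.99×10⁹)(3.70×10⁻³¹)/(1.11×10⁻⁸)³ = 2432 N/C.
E_θ = 2432·sin72° = 2313 N/C.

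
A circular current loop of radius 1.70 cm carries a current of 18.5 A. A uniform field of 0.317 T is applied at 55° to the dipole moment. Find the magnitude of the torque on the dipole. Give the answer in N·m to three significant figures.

τ ≈ 0.00436 N·m

Magnetic moment m = IA = Iπa² = (18.5)·π·(0.0170)² = 0.0168 A·m².
Torque on a magnetic dipole: τ = mB sinθ.
τ = (0.0168)(0.317)·sin55° = 0.004362 N·m.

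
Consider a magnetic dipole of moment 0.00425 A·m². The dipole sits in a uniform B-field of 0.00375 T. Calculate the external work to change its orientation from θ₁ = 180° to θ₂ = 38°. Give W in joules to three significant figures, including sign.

W_ext = ΔU = −mB cosθ₂ + mB cosθ₁ = mB(cosθ₁ − cosθ₂).
W = (0.00425)(0.00375)·(cos180° − cos38°) = (1.594×10⁻⁵)·(-1.7880) = -2.850×10⁻⁵ J.

W ≈ -2.85×10⁻⁵ J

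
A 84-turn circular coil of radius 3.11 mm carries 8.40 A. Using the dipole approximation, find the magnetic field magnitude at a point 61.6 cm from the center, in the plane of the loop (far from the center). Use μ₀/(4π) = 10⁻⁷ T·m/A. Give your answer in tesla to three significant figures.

B ≈ 9.17×10⁻⁹ T

m = NIA = NIπa² = 84·(8.40)·π·(0.00311)² = 0.02144 A·m².
In the equatorial plane B = (μ₀/4π)·m/r³ (half the axial value).
B = (10⁻⁷)·(0.02144) / (0.616)³ = 9.172×10⁻⁹ T.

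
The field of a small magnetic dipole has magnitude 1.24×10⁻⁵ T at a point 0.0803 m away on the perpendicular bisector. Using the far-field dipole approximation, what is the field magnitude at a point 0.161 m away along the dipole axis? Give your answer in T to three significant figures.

B ≈ 3.08×10⁻⁶ T

Dipole fields scale as 1/r³ in the far field.
The axial field is twice the equatorial field at the same r, so the geometry factor is 2/1.
B₂ = B₁ · (2/1) · (r₁/r₂)³ = 1.24×10⁻⁵ · 2 · (0.0803/0.161)³.
(r₁/r₂)³ = (0.4988)³ = 0.1241.
B₂ ≈ 3.077×10⁻⁶ T.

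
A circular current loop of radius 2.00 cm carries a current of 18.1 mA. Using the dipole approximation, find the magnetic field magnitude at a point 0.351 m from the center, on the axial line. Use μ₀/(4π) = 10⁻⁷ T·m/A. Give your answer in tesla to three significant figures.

B ≈ 1.05×10⁻¹⁰ T

Magnetic moment m = IA = Iπa² = (0.0181)·π·(0.0200)² = 2.275×10⁻⁵ A·m².
On axis B = (μ₀/4π)·2m/r³.
B = 2·(10⁻⁷)·(2.275×10⁻⁵) / (0.351)³ = 1.052×10⁻¹⁰ T.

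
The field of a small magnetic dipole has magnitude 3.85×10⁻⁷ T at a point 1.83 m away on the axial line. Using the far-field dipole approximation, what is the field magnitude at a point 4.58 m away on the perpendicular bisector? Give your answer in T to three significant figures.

Dipole fields scale as 1/r³ in the far field.
The axial field is twice the equatorial field at the same r, so the geometry factor is 1/2.
B₂ = B₁ · (1/2) · (r₁/r₂)³ = 3.85×10⁻⁷ · 0.5 · (1.83/4.58)³.
(r₁/r₂)³ = (0.3996)³ = 0.06379.
B₂ ≈ 1.228×10⁻⁸ T.

B ≈ 1.23×10⁻⁸ T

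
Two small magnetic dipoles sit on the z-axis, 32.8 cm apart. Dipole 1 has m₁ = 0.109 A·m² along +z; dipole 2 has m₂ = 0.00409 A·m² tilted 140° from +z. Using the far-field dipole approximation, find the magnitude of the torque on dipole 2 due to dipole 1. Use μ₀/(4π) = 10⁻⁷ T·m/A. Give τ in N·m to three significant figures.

τ ≈ 1.62×10⁻⁹ N·m

Dipole B is on the axis of dipole A, so B₁ there is axial: B₁ = (μ₀/4π)·2m₁/r³ along +z.
B₁ = 2(10⁻⁷)(0.109)/(0.328)³ = 6.178×10⁻⁷ T.
τ = m₂ B₁ sinθ.
τ = (0.00409)(6.178×10⁻⁷)·sin140° = 1.624×10⁻⁹ N·m.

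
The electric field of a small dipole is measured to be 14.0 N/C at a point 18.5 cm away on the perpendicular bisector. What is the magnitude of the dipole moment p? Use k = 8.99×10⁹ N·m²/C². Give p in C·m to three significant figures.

In the equatorial plane E = kp/r³, so p = Er³/(k).
p = (14.0)·(0.185)³ / (8.99×10⁹) = 9.860×10⁻¹² C·m.

p ≈ 9.86×10⁻¹² C·m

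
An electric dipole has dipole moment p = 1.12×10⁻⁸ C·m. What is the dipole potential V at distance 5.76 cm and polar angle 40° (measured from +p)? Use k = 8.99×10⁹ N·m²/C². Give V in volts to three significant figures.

The dipole potential is V = kp cosθ / r².
V = (8.99×10⁹)(1.12×10⁻⁸)·cos40° / (0.0576)² = 2.325×10⁴ V.

V ≈ 2.32×10⁴ V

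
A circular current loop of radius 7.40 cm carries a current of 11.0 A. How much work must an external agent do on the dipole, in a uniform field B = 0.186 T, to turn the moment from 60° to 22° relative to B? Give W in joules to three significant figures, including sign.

W ≈ -0.0150 J

Magnetic moment m = IA = Iπa² = (11.0)·π·(0.0740)² = 0.1892 A·m².
W_ext = ΔU = −mB cosθ₂ + mB cosθ₁ = mB(cosθ₁ − cosθ₂).
W = (0.1892)(0.186)·(cos60° − cos22°) = (0.03519)·(-0.4272) = -0.01503 J.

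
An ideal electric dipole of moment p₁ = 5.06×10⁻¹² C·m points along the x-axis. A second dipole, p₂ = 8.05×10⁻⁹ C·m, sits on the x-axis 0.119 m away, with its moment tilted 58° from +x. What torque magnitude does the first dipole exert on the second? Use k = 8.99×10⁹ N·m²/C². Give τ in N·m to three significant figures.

τ ≈ 3.69×10⁻⁷ N·m

The second dipole sits on the axis of the first, so the field there is axial: E₁ = 2kp₁/r³ along +x.
E₁ = 2(8.99×10⁹)(5.06×10⁻¹²)/(0.119)³ = 53.99 N/C.
Torque on the second dipole: τ = p₂ E₁ sinθ.
τ = (8.05×10⁻⁹)(53.99)·sin58° = 3.686×10⁻⁷ N·m.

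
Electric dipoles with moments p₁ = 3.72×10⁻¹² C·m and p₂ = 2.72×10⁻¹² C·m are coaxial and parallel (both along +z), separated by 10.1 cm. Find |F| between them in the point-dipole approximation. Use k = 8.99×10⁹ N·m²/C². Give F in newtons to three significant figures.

On-axis field of dipole 1 at distance r: E = 2kp₁/r³. Force on dipole 2 is F = p₂·dE/dr (gradient along axis).
dE/dr = −6kp₁/r⁴, so |F| = 6kp₁p₂/r⁴ (attractive for aligned moments).
F = 6(8.99×10⁹)(3.72×10⁻¹²)(2.72×10⁻¹²)/(0.101)⁴ = 5.245×10⁻⁹ N.

F ≈ 5.24×10⁻⁹ N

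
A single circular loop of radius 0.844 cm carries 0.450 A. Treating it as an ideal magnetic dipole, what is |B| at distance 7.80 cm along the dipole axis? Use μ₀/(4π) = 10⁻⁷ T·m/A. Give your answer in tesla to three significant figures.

B ≈ 4.24×10⁻⁸ T

Magnetic moment m = IA = Iπa² = (0.450)·π·(0.00844)² = 1.007×10⁻⁴ A·m².
On axis B = (μ₀/4π)·2m/r³.
B = 2·(10⁻⁷)·(1.007×10⁻⁴) / (0.0780)³ = 4.244×10⁻⁸ T.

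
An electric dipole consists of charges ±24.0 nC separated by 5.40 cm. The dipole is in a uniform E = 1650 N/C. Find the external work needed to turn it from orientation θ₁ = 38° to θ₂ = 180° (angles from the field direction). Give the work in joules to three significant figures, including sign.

Dipole moment p = qd = (2.40×10⁻⁸ C)(0.0540 m) = 1.296×10⁻⁹ C·m.
W_ext = ΔU = U(θ₂) − U(θ₁) = −pE cosθ₂ − (−pE cosθ₁) = pE(cosθ₁ − cosθ₂).
W = (1.296×10⁻⁹)(1650)·(cos38° − cos180°) = (2.138×10⁻⁶)·(+1.7880) = 3.823×10⁻⁶ J.

W ≈ 3.82×10⁻⁶ J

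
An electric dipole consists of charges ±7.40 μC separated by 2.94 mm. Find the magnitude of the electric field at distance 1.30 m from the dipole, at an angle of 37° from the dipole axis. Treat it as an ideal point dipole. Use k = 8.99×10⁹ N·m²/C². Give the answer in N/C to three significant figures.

E ≈ 152 N/C

Dipole moment p = qd = (7.40×10⁻⁶ C)(0.00294 m) = 2.176×10⁻⁸ C·m.
At angle θ the dipole field magnitude is E = (kp/r³)·√(1 + 3cos²θ).
kp/r³ = (8.99×10⁹)(2.176×10⁻⁸) / (1.30)³ = 89.04 N/C.
√(1 + 3cos²37°) = √(1 + 3·0.6378) = √2.9135 ≈ 1.7069.
E ≈ 89.04 × 1.707 = 152.0 N/C.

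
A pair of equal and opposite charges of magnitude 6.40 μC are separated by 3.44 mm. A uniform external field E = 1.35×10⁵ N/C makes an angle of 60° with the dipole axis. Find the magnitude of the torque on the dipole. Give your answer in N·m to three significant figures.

Dipole moment p = qd = (6.40×10⁻⁶ C)(0.00344 m) = 2.202×10⁻⁸ C·m.
Torque on an electric dipole: τ = pE sinθ.
τ = (2.202×10⁻⁸)(1.35×10⁵)·sin60° = 0.002574 N·m.

τ ≈ 0.00257 N·m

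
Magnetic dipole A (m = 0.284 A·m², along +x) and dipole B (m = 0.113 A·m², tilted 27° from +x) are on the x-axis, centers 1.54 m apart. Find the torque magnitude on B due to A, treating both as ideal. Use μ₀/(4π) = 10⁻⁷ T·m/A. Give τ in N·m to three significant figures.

τ ≈ 7.98×10⁻¹⁰ N·m

Dipole B is on the axis of dipole A, so B₁ there is axial: B₁ = (μ₀/4π)·2m₁/r³ along +x.
B₁ = 2(10⁻⁷)(0.284)/(1.54)³ = 1.555×10⁻⁸ T.
τ = m₂ B₁ sinθ.
τ = (0.113)(1.555×10⁻⁸)·sin27° = 7.978×10⁻¹⁰ N·m.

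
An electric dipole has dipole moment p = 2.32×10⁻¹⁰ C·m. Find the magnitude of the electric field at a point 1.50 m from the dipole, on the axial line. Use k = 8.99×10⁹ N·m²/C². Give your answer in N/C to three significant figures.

On the dipole axis E = 2kp/r³.
E = 2·(8.99×10⁹)(2.32×10⁻¹⁰) / (1.50)³ = 1.236 N/C.

E ≈ 1.24 N/C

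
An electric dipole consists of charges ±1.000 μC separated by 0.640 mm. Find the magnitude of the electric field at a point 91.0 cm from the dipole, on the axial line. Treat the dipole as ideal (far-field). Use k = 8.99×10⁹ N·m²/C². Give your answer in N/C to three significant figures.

Dipole moment p = qd = (1.00×10⁻⁶ C)(6.40×10⁻⁴ m) = 6.40×10⁻¹⁰ C·m.
On the dipole axis E = 2kp/r³.
E = 2·(8.99×10⁹)(6.40×10⁻¹⁰) / (0.910)³ = 15.27 N/C.

E ≈ 15.3 N/C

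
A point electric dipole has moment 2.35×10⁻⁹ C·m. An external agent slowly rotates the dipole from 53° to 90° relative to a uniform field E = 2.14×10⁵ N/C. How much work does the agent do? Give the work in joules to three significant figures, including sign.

W_ext = ΔU = U(θ₂) − U(θ₁) = −pE cosθ₂ − (−pE cosθ₁) = pE(cosθ₁ − cosθ₂).
W = (2.35×10⁻⁹)(2.14×10⁵)·(cos53° − cos90°) = (5.029×10⁻⁴)·(+0.6018) = 3.027×10⁻⁴ J.

W ≈ 3.03×10⁻⁴ J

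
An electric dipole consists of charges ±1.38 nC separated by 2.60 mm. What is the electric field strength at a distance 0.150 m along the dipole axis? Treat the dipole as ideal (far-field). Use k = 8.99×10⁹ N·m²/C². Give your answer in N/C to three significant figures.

E ≈ 19.1 N/C

Dipole moment p = qd = (1.38×10⁻⁹ C)(0.00260 m) = 3.588×10⁻¹² C·m.
On the dipole axis E = 2kp/r³.
E = 2·(8.99×10⁹)(3.588×10⁻¹²) / (0.150)³ = 19.11 N/C.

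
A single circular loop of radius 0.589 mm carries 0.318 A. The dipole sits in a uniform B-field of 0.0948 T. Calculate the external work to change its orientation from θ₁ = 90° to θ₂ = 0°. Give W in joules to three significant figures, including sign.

W ≈ -3.29×10⁻⁸ J

Magnetic moment m = IA = Iπa² = (0.318)·π·(5.89×10⁻⁴)² = 3.466×10⁻⁷ A·m².
W_ext = ΔU = −mB cosθ₂ + mB cosθ₁ = mB(cosθ₁ − cosθ₂).
W = (3.466×10⁻⁷)(0.0948)·(cos90° − cos0°) = (3.286×10⁻⁸)·(-1.0000) = -3.286×10⁻⁸ J.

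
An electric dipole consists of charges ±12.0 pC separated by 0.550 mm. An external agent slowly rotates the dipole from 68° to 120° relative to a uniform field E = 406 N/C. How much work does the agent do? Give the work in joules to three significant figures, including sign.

Dipole moment p = qd = (1.20×10⁻¹¹ C)(5.50×10⁻⁴ m) = 6.60×10⁻¹⁵ C·m.
W_ext = ΔU = U(θ₂) − U(θ₁) = −pE cosθ₂ − (−pE cosθ₁) = pE(cosθ₁ − cosθ₂).
W = (6.60×10⁻¹⁵)(406)·(cos68° − cos120°) = (2.680×10⁻¹²)·(+0.8746) = 2.344×10⁻¹² J.

W ≈ 2.34×10⁻¹² J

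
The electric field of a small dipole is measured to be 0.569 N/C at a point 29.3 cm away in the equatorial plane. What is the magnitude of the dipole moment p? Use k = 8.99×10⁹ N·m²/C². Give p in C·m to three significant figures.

In the equatorial plane E = kp/r³, so p = Er³/(k).
p = (0.569)·(0.293)³ / (8.99×10⁹) = 1.592×10⁻¹² C·m.

p ≈ 1.59×10⁻¹² C·m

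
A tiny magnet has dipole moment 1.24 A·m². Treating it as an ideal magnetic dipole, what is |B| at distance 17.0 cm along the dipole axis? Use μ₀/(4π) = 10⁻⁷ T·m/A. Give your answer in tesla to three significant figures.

On axis B = (μ₀/4π)·2m/r³.
B = 2·(10⁻⁷)·(1.24) / (0.170)³ = 5.048×10⁻⁵ T.

B ≈ 5.05×10⁻⁵ T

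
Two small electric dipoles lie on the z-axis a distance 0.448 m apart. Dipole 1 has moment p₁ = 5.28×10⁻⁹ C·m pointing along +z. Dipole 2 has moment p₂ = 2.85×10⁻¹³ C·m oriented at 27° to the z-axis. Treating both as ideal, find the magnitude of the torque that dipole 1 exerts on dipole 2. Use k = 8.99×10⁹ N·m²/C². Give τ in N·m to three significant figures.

The second dipole sits on the axis of the first, so the field there is axial: E₁ = 2kp₁/r³ along +z.
E₁ = 2(8.99×10⁹)(5.28×10⁻⁹)/(0.448)³ = 1056 N/C.
Torque on the second dipole: τ = p₂ E₁ sinθ.
τ = (2.85×10⁻¹³)(1056)·sin27° = 1.366×10⁻¹⁰ N·m.

τ ≈ 1.37×10⁻¹⁰ N·m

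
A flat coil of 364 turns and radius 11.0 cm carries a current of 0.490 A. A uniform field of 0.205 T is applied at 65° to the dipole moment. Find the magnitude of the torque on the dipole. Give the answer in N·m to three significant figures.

τ ≈ 1.26 N·m

m = NIA = NIπa² = 364·(0.490)·π·(0.110)² = 6.78 A·m².
Torque on a magnetic dipole: τ = mB sinθ.
τ = (6.78)(0.205)·sin65° = 1.260 N·m.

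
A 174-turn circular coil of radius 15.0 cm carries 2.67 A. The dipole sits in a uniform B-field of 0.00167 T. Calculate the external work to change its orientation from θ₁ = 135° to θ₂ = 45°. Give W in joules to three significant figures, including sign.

m = NIA = NIπa² = 174·(2.67)·π·(0.150)² = 32.84 A·m².
W_ext = ΔU = −mB cosθ₂ + mB cosθ₁ = mB(cosθ₁ − cosθ₂).
W = (32.84)(0.00167)·(cos135° − cos45°) = (0.05484)·(-1.4142) = -0.07756 J.

W ≈ -0.0776 J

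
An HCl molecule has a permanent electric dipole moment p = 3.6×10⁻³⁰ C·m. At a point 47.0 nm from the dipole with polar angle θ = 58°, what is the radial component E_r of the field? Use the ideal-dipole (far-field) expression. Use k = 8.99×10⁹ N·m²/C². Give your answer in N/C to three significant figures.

For a dipole, E_r = (2kp cosθ)/r³.
kp/r³ = (8.99×10⁹)(3.60×10⁻³⁰)/(4.70×10⁻⁸)³ = 311.7 N/C.
E_r = 2·311.7·cos58° = 330.4 N/C.

E_r ≈ 330 N/C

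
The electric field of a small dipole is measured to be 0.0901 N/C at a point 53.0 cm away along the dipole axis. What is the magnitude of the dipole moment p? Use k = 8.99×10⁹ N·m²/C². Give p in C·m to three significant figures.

p ≈ 7.46×10⁻¹³ C·m

On axis E = 2kp/r³, so p = Er³/(2k).
p = (0.0901)·(0.530)³ / (2·8.99×10⁹) = 7.460×10⁻¹³ C·m.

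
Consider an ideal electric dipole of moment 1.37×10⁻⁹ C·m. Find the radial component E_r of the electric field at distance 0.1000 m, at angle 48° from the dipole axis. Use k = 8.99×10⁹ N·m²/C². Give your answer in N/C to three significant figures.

E_r ≈ 1.65×10⁴ N/C

For a dipole, E_r = (2kp cosθ)/r³.
kp/r³ = (8.99×10⁹)(1.37×10⁻⁹)/(0.100)³ = 1.232×10⁴ N/C.
E_r = 2·1.232×10⁴·cos48° = 1.648×10⁴ N/C.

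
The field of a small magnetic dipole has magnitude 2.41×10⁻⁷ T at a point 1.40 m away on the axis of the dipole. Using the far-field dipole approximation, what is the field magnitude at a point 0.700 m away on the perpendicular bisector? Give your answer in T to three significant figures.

Dipole fields scale as 1/r³ in the far field.
The axial field is twice the equatorial field at the same r, so the geometry factor is 1/2.
B₂ = B₁ · (1/2) · (r₁/r₂)³ = 2.41×10⁻⁷ · 0.5 · (1.40/0.700)³.
(r₁/r₂)³ = (2)³ = 8.
B₂ ≈ 9.640×10⁻⁷ T.

B ≈ 9.64×10⁻⁷ T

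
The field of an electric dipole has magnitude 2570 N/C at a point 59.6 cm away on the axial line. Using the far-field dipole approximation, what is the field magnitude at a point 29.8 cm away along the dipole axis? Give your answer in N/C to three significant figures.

Dipole fields scale as 1/r³ in the far field; the geometry is the same at both points.
E₂ = E₁ · (r₁/r₂)³ = 2570 · (59.6/29.8)³.
(r₁/r₂)³ = (2)³ = 8.
E₂ ≈ 2.056×10⁴ N/C.

E ≈ 2.06×10⁴ N/C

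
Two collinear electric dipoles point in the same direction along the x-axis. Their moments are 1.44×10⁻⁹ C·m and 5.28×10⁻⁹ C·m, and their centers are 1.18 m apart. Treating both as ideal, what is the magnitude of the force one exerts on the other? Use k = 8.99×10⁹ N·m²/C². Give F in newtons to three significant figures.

On-axis field of dipole 1 at distance r: E = 2kp₁/r³. Force on dipole 2 is F = p₂·dE/dr (gradient along axis).
dE/dr = −6kp₁/r⁴, so |F| = 6kp₁p₂/r⁴ (attractive for aligned moments).
F = 6(8.99×10⁹)(1.44×10⁻⁹)(5.28×10⁻⁹)/(1.18)⁴ = 2.115×10⁻⁷ N.

F ≈ 2.12×10⁻⁷ N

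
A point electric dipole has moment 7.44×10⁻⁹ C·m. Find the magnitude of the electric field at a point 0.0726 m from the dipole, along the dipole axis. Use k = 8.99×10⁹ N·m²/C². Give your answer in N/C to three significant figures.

E ≈ 3.50×10⁵ N/C

On the dipole axis E = 2kp/r³.
E = 2·(8.99×10⁹)(7.44×10⁻⁹) / (0.0726)³ = 3.496×10⁵ N/C.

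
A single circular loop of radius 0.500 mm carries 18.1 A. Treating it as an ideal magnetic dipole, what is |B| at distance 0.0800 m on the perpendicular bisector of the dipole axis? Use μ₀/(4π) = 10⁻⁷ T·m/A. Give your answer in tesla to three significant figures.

B ≈ 2.78×10⁻⁹ T

Magnetic moment m = IA = Iπa² = (18.1)·π·(5.00×10⁻⁴)² = 1.422×10⁻⁵ A·m².
In the equatorial plane B = (μ₀/4π)·m/r³ (half the axial value).
B = (10⁻⁷)·(1.422×10⁻⁵) / (0.0800)³ = 2.777×10⁻⁹ T.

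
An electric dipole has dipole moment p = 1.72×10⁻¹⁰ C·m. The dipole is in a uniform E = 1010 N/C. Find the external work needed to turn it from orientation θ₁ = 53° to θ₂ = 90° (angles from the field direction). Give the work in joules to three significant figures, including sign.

W_ext = ΔU = U(θ₂) − U(θ₁) = −pE cosθ₂ − (−pE cosθ₁) = pE(cosθ₁ − cosθ₂).
W = (1.72×10⁻¹⁰)(1010)·(cos53° − cos90°) = (1.737×10⁻⁷)·(+0.6018) = 1.045×10⁻⁷ J.

W ≈ 1.05×10⁻⁷ J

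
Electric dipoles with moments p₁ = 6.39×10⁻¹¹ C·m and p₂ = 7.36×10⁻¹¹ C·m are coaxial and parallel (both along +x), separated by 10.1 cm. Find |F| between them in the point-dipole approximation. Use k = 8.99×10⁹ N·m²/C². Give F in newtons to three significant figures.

On-axis field of dipole 1 at distance r: E = 2kp₁/r³. Force on dipole 2 is F = p₂·dE/dr (gradient along axis).
dE/dr = −6kp₁/r⁴, so |F| = 6kp₁p₂/r⁴ (attractive for aligned moments).
F = 6(8.99×10⁹)(6.39×10⁻¹¹)(7.36×10⁻¹¹)/(0.101)⁴ = 2.438×10⁻⁶ N.

F ≈ 2.44×10⁻⁶ N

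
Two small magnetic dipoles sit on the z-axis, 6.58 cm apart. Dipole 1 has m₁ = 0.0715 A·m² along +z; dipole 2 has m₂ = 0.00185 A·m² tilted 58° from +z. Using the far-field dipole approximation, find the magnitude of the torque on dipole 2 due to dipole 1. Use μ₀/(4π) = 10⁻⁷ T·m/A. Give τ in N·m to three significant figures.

Dipole B is on the axis of dipole A, so B₁ there is axial: B₁ = (μ₀/4π)·2m₁/r³ along +z.
B₁ = 2(10⁻⁷)(0.0715)/(0.0658)³ = 5.019×10⁻⁵ T.
τ = m₂ B₁ sinθ.
τ = (0.00185)(5.019×10⁻⁵)·sin58° = 7.875×10⁻⁸ N·m.

τ ≈ 7.88×10⁻⁸ N·m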